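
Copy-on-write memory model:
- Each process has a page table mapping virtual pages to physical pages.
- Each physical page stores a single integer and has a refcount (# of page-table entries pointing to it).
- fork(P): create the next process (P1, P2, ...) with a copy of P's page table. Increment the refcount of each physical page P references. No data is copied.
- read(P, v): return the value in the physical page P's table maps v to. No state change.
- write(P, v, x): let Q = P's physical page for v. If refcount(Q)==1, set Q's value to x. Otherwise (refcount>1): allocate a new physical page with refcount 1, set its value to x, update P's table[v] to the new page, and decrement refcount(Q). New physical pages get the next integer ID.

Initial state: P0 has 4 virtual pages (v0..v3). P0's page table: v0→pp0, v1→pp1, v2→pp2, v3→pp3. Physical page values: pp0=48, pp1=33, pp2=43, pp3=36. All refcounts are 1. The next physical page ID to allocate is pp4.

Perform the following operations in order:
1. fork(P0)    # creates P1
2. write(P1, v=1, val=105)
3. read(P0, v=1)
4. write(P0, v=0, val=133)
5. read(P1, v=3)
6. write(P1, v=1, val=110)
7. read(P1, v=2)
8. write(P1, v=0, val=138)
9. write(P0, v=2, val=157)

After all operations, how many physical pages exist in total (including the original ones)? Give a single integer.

Op 1: fork(P0) -> P1. 4 ppages; refcounts: pp0:2 pp1:2 pp2:2 pp3:2
Op 2: write(P1, v1, 105). refcount(pp1)=2>1 -> COPY to pp4. 5 ppages; refcounts: pp0:2 pp1:1 pp2:2 pp3:2 pp4:1
Op 3: read(P0, v1) -> 33. No state change.
Op 4: write(P0, v0, 133). refcount(pp0)=2>1 -> COPY to pp5. 6 ppages; refcounts: pp0:1 pp1:1 pp2:2 pp3:2 pp4:1 pp5:1
Op 5: read(P1, v3) -> 36. No state change.
Op 6: write(P1, v1, 110). refcount(pp4)=1 -> write in place. 6 ppages; refcounts: pp0:1 pp1:1 pp2:2 pp3:2 pp4:1 pp5:1
Op 7: read(P1, v2) -> 43. No state change.
Op 8: write(P1, v0, 138). refcount(pp0)=1 -> write in place. 6 ppages; refcounts: pp0:1 pp1:1 pp2:2 pp3:2 pp4:1 pp5:1
Op 9: write(P0, v2, 157). refcount(pp2)=2>1 -> COPY to pp6. 7 ppages; refcounts: pp0:1 pp1:1 pp2:1 pp3:2 pp4:1 pp5:1 pp6:1

Answer: 7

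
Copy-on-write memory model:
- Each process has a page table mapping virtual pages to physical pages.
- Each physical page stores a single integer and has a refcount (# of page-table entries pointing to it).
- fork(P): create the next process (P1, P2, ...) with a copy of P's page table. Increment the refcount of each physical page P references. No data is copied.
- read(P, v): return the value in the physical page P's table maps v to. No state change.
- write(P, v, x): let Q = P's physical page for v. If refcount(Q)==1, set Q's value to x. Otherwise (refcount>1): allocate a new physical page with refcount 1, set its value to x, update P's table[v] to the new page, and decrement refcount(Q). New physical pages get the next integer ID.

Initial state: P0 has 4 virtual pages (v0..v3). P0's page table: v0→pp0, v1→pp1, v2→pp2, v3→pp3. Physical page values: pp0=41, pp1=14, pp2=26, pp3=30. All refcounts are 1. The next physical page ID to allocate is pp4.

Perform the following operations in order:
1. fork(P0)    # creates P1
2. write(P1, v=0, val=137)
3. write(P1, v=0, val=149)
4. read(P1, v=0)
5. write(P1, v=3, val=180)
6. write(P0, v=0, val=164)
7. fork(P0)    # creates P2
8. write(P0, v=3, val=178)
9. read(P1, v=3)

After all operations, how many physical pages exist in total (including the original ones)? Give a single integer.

Answer: 7

Derivation:
Op 1: fork(P0) -> P1. 4 ppages; refcounts: pp0:2 pp1:2 pp2:2 pp3:2
Op 2: write(P1, v0, 137). refcount(pp0)=2>1 -> COPY to pp4. 5 ppages; refcounts: pp0:1 pp1:2 pp2:2 pp3:2 pp4:1
Op 3: write(P1, v0, 149). refcount(pp4)=1 -> write in place. 5 ppages; refcounts: pp0:1 pp1:2 pp2:2 pp3:2 pp4:1
Op 4: read(P1, v0) -> 149. No state change.
Op 5: write(P1, v3, 180). refcount(pp3)=2>1 -> COPY to pp5. 6 ppages; refcounts: pp0:1 pp1:2 pp2:2 pp3:1 pp4:1 pp5:1
Op 6: write(P0, v0, 164). refcount(pp0)=1 -> write in place. 6 ppages; refcounts: pp0:1 pp1:2 pp2:2 pp3:1 pp4:1 pp5:1
Op 7: fork(P0) -> P2. 6 ppages; refcounts: pp0:2 pp1:3 pp2:3 pp3:2 pp4:1 pp5:1
Op 8: write(P0, v3, 178). refcount(pp3)=2>1 -> COPY to pp6. 7 ppages; refcounts: pp0:2 pp1:3 pp2:3 pp3:1 pp4:1 pp5:1 pp6:1
Op 9: read(P1, v3) -> 180. No state change.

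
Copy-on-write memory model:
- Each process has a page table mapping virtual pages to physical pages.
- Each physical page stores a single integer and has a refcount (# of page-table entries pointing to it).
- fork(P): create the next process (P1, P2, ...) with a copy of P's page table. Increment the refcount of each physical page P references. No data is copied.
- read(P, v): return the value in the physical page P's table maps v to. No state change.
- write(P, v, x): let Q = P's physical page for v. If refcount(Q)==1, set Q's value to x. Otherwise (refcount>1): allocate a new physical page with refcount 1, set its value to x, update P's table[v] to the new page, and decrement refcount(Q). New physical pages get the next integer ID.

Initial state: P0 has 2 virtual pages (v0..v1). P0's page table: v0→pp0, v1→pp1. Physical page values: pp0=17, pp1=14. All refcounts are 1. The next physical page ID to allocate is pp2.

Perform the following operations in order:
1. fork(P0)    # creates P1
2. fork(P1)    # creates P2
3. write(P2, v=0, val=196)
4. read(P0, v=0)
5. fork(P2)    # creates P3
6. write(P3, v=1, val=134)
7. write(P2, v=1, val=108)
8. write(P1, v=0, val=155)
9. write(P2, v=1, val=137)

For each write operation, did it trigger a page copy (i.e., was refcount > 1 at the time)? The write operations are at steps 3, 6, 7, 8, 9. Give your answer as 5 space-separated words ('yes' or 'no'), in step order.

Op 1: fork(P0) -> P1. 2 ppages; refcounts: pp0:2 pp1:2
Op 2: fork(P1) -> P2. 2 ppages; refcounts: pp0:3 pp1:3
Op 3: write(P2, v0, 196). refcount(pp0)=3>1 -> COPY to pp2. 3 ppages; refcounts: pp0:2 pp1:3 pp2:1
Op 4: read(P0, v0) -> 17. No state change.
Op 5: fork(P2) -> P3. 3 ppages; refcounts: pp0:2 pp1:4 pp2:2
Op 6: write(P3, v1, 134). refcount(pp1)=4>1 -> COPY to pp3. 4 ppages; refcounts: pp0:2 pp1:3 pp2:2 pp3:1
Op 7: write(P2, v1, 108). refcount(pp1)=3>1 -> COPY to pp4. 5 ppages; refcounts: pp0:2 pp1:2 pp2:2 pp3:1 pp4:1
Op 8: write(P1, v0, 155). refcount(pp0)=2>1 -> COPY to pp5. 6 ppages; refcounts: pp0:1 pp1:2 pp2:2 pp3:1 pp4:1 pp5:1
Op 9: write(P2, v1, 137). refcount(pp4)=1 -> write in place. 6 ppages; refcounts: pp0:1 pp1:2 pp2:2 pp3:1 pp4:1 pp5:1

yes yes yes yes no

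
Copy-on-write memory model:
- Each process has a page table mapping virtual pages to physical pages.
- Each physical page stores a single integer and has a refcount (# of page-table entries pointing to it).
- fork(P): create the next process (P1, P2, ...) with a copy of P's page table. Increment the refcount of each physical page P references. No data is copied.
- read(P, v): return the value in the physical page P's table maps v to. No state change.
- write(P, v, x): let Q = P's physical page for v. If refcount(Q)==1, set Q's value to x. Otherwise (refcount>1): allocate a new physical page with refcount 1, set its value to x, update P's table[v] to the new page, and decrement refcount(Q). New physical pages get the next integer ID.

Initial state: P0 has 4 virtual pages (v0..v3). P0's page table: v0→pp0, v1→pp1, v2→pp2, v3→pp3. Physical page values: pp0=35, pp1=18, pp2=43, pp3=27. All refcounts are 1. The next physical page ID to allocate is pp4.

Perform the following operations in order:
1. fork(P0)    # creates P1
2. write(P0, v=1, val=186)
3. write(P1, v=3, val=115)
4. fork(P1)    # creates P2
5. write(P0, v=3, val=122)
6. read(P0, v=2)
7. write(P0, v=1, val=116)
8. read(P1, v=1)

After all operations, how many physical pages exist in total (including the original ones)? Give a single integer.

Op 1: fork(P0) -> P1. 4 ppages; refcounts: pp0:2 pp1:2 pp2:2 pp3:2
Op 2: write(P0, v1, 186). refcount(pp1)=2>1 -> COPY to pp4. 5 ppages; refcounts: pp0:2 pp1:1 pp2:2 pp3:2 pp4:1
Op 3: write(P1, v3, 115). refcount(pp3)=2>1 -> COPY to pp5. 6 ppages; refcounts: pp0:2 pp1:1 pp2:2 pp3:1 pp4:1 pp5:1
Op 4: fork(P1) -> P2. 6 ppages; refcounts: pp0:3 pp1:2 pp2:3 pp3:1 pp4:1 pp5:2
Op 5: write(P0, v3, 122). refcount(pp3)=1 -> write in place. 6 ppages; refcounts: pp0:3 pp1:2 pp2:3 pp3:1 pp4:1 pp5:2
Op 6: read(P0, v2) -> 43. No state change.
Op 7: write(P0, v1, 116). refcount(pp4)=1 -> write in place. 6 ppages; refcounts: pp0:3 pp1:2 pp2:3 pp3:1 pp4:1 pp5:2
Op 8: read(P1, v1) -> 18. No state change.

Answer: 6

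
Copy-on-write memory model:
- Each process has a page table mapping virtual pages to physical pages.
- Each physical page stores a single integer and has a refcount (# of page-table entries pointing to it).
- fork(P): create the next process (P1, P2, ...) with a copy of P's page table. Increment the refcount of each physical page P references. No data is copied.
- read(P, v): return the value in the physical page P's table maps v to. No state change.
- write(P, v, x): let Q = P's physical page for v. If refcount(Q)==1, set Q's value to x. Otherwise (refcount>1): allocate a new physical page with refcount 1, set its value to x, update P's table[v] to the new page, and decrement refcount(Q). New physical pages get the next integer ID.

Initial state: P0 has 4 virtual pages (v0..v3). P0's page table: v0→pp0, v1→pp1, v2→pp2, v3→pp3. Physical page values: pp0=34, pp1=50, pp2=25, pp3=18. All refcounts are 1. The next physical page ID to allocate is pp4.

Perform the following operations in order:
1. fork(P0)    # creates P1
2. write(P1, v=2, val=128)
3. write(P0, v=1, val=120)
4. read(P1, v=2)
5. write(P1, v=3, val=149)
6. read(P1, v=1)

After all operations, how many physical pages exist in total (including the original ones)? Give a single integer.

Answer: 7

Derivation:
Op 1: fork(P0) -> P1. 4 ppages; refcounts: pp0:2 pp1:2 pp2:2 pp3:2
Op 2: write(P1, v2, 128). refcount(pp2)=2>1 -> COPY to pp4. 5 ppages; refcounts: pp0:2 pp1:2 pp2:1 pp3:2 pp4:1
Op 3: write(P0, v1, 120). refcount(pp1)=2>1 -> COPY to pp5. 6 ppages; refcounts: pp0:2 pp1:1 pp2:1 pp3:2 pp4:1 pp5:1
Op 4: read(P1, v2) -> 128. No state change.
Op 5: write(P1, v3, 149). refcount(pp3)=2>1 -> COPY to pp6. 7 ppages; refcounts: pp0:2 pp1:1 pp2:1 pp3:1 pp4:1 pp5:1 pp6:1
Op 6: read(P1, v1) -> 50. No state change.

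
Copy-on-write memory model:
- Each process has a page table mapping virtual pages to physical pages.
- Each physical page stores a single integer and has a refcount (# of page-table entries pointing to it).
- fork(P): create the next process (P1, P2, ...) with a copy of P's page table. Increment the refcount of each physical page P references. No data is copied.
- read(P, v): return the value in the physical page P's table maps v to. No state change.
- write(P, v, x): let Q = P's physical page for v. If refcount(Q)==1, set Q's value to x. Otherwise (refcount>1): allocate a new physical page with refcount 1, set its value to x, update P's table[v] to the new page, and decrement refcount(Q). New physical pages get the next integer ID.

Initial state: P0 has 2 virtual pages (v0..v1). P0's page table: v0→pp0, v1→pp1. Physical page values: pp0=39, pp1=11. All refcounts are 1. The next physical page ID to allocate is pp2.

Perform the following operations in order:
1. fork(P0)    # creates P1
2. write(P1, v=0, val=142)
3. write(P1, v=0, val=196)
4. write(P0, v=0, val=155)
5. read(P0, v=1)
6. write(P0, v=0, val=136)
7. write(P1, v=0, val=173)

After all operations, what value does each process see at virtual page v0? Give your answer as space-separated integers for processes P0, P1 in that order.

Answer: 136 173

Derivation:
Op 1: fork(P0) -> P1. 2 ppages; refcounts: pp0:2 pp1:2
Op 2: write(P1, v0, 142). refcount(pp0)=2>1 -> COPY to pp2. 3 ppages; refcounts: pp0:1 pp1:2 pp2:1
Op 3: write(P1, v0, 196). refcount(pp2)=1 -> write in place. 3 ppages; refcounts: pp0:1 pp1:2 pp2:1
Op 4: write(P0, v0, 155). refcount(pp0)=1 -> write in place. 3 ppages; refcounts: pp0:1 pp1:2 pp2:1
Op 5: read(P0, v1) -> 11. No state change.
Op 6: write(P0, v0, 136). refcount(pp0)=1 -> write in place. 3 ppages; refcounts: pp0:1 pp1:2 pp2:1
Op 7: write(P1, v0, 173). refcount(pp2)=1 -> write in place. 3 ppages; refcounts: pp0:1 pp1:2 pp2:1
P0: v0 -> pp0 = 136
P1: v0 -> pp2 = 173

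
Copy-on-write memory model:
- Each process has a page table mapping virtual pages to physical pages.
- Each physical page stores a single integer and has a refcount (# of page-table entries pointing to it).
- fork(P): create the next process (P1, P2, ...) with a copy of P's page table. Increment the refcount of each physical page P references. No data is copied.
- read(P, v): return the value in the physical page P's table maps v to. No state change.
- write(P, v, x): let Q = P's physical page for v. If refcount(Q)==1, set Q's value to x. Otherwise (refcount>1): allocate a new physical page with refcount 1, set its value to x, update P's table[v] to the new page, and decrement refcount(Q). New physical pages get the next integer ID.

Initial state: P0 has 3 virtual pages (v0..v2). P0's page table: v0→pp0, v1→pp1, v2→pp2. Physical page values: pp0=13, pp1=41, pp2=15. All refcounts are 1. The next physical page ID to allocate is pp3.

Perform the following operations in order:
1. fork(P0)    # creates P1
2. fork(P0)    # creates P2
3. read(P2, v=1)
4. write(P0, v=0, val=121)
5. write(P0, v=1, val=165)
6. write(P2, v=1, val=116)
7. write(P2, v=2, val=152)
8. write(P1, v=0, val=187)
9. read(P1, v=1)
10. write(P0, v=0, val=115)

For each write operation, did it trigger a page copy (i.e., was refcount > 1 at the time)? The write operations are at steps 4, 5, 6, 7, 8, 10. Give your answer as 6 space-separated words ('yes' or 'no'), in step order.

Op 1: fork(P0) -> P1. 3 ppages; refcounts: pp0:2 pp1:2 pp2:2
Op 2: fork(P0) -> P2. 3 ppages; refcounts: pp0:3 pp1:3 pp2:3
Op 3: read(P2, v1) -> 41. No state change.
Op 4: write(P0, v0, 121). refcount(pp0)=3>1 -> COPY to pp3. 4 ppages; refcounts: pp0:2 pp1:3 pp2:3 pp3:1
Op 5: write(P0, v1, 165). refcount(pp1)=3>1 -> COPY to pp4. 5 ppages; refcounts: pp0:2 pp1:2 pp2:3 pp3:1 pp4:1
Op 6: write(P2, v1, 116). refcount(pp1)=2>1 -> COPY to pp5. 6 ppages; refcounts: pp0:2 pp1:1 pp2:3 pp3:1 pp4:1 pp5:1
Op 7: write(P2, v2, 152). refcount(pp2)=3>1 -> COPY to pp6. 7 ppages; refcounts: pp0:2 pp1:1 pp2:2 pp3:1 pp4:1 pp5:1 pp6:1
Op 8: write(P1, v0, 187). refcount(pp0)=2>1 -> COPY to pp7. 8 ppages; refcounts: pp0:1 pp1:1 pp2:2 pp3:1 pp4:1 pp5:1 pp6:1 pp7:1
Op 9: read(P1, v1) -> 41. No state change.
Op 10: write(P0, v0, 115). refcount(pp3)=1 -> write in place. 8 ppages; refcounts: pp0:1 pp1:1 pp2:2 pp3:1 pp4:1 pp5:1 pp6:1 pp7:1

yes yes yes yes yes no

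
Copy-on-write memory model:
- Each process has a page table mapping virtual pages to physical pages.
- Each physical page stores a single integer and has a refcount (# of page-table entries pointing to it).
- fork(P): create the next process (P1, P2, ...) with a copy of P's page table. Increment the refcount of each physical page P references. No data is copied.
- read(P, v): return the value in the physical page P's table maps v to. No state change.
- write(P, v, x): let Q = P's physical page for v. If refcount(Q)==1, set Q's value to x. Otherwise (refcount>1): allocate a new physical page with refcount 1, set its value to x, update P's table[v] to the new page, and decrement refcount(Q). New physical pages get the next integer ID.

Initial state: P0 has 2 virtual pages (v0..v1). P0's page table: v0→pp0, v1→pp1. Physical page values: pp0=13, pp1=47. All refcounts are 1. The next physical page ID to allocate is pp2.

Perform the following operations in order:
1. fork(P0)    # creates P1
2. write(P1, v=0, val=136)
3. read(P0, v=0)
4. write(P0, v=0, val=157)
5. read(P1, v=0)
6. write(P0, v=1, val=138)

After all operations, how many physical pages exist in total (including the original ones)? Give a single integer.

Op 1: fork(P0) -> P1. 2 ppages; refcounts: pp0:2 pp1:2
Op 2: write(P1, v0, 136). refcount(pp0)=2>1 -> COPY to pp2. 3 ppages; refcounts: pp0:1 pp1:2 pp2:1
Op 3: read(P0, v0) -> 13. No state change.
Op 4: write(P0, v0, 157). refcount(pp0)=1 -> write in place. 3 ppages; refcounts: pp0:1 pp1:2 pp2:1
Op 5: read(P1, v0) -> 136. No state change.
Op 6: write(P0, v1, 138). refcount(pp1)=2>1 -> COPY to pp3. 4 ppages; refcounts: pp0:1 pp1:1 pp2:1 pp3:1

Answer: 4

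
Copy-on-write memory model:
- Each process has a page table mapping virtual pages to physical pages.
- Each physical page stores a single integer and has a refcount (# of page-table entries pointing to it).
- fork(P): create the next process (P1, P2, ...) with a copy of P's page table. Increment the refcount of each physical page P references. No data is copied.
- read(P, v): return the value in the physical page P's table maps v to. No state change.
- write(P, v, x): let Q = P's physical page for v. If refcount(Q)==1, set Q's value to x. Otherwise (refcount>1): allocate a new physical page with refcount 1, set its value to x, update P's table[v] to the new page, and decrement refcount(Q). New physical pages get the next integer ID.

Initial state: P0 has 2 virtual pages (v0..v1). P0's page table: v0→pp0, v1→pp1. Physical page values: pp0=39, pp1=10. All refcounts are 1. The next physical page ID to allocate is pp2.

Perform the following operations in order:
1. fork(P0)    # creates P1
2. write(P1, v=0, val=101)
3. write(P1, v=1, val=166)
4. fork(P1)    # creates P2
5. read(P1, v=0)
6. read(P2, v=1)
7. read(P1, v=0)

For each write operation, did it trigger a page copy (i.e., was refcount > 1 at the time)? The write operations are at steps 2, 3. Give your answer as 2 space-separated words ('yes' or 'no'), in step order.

Op 1: fork(P0) -> P1. 2 ppages; refcounts: pp0:2 pp1:2
Op 2: write(P1, v0, 101). refcount(pp0)=2>1 -> COPY to pp2. 3 ppages; refcounts: pp0:1 pp1:2 pp2:1
Op 3: write(P1, v1, 166). refcount(pp1)=2>1 -> COPY to pp3. 4 ppages; refcounts: pp0:1 pp1:1 pp2:1 pp3:1
Op 4: fork(P1) -> P2. 4 ppages; refcounts: pp0:1 pp1:1 pp2:2 pp3:2
Op 5: read(P1, v0) -> 101. No state change.
Op 6: read(P2, v1) -> 166. No state change.
Op 7: read(P1, v0) -> 101. No state change.

yes yes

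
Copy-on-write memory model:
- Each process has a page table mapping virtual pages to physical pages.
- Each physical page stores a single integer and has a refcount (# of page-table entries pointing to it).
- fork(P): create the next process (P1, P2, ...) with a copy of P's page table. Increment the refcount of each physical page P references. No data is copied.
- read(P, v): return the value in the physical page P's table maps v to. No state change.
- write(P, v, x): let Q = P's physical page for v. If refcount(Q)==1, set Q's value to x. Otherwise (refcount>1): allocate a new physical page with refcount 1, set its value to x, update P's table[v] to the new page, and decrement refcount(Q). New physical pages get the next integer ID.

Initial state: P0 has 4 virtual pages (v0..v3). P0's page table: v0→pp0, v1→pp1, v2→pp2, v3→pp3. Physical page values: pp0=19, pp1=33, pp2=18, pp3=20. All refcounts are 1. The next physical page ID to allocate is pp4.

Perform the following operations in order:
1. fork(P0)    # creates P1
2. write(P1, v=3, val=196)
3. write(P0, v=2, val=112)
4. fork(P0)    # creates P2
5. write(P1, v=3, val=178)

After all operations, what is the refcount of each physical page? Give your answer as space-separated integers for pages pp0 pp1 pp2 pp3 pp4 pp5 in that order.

Answer: 3 3 1 2 1 2

Derivation:
Op 1: fork(P0) -> P1. 4 ppages; refcounts: pp0:2 pp1:2 pp2:2 pp3:2
Op 2: write(P1, v3, 196). refcount(pp3)=2>1 -> COPY to pp4. 5 ppages; refcounts: pp0:2 pp1:2 pp2:2 pp3:1 pp4:1
Op 3: write(P0, v2, 112). refcount(pp2)=2>1 -> COPY to pp5. 6 ppages; refcounts: pp0:2 pp1:2 pp2:1 pp3:1 pp4:1 pp5:1
Op 4: fork(P0) -> P2. 6 ppages; refcounts: pp0:3 pp1:3 pp2:1 pp3:2 pp4:1 pp5:2
Op 5: write(P1, v3, 178). refcount(pp4)=1 -> write in place. 6 ppages; refcounts: pp0:3 pp1:3 pp2:1 pp3:2 pp4:1 pp5:2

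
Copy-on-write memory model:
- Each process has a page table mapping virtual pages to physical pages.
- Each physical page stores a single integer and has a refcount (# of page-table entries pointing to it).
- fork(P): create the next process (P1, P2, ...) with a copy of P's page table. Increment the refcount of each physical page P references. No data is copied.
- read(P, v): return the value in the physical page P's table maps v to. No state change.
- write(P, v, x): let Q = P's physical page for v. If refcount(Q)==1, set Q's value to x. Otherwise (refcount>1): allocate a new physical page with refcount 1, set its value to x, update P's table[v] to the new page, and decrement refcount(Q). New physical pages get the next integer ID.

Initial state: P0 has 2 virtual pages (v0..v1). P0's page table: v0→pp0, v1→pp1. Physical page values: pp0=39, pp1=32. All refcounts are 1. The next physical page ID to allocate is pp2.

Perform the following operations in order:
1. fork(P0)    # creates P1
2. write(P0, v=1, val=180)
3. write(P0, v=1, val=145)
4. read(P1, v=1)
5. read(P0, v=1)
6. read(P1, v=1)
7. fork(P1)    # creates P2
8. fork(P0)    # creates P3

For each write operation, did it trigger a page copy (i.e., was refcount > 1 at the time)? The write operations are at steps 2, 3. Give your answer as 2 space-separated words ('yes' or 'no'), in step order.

Op 1: fork(P0) -> P1. 2 ppages; refcounts: pp0:2 pp1:2
Op 2: write(P0, v1, 180). refcount(pp1)=2>1 -> COPY to pp2. 3 ppages; refcounts: pp0:2 pp1:1 pp2:1
Op 3: write(P0, v1, 145). refcount(pp2)=1 -> write in place. 3 ppages; refcounts: pp0:2 pp1:1 pp2:1
Op 4: read(P1, v1) -> 32. No state change.
Op 5: read(P0, v1) -> 145. No state change.
Op 6: read(P1, v1) -> 32. No state change.
Op 7: fork(P1) -> P2. 3 ppages; refcounts: pp0:3 pp1:2 pp2:1
Op 8: fork(P0) -> P3. 3 ppages; refcounts: pp0:4 pp1:2 pp2:2

yes no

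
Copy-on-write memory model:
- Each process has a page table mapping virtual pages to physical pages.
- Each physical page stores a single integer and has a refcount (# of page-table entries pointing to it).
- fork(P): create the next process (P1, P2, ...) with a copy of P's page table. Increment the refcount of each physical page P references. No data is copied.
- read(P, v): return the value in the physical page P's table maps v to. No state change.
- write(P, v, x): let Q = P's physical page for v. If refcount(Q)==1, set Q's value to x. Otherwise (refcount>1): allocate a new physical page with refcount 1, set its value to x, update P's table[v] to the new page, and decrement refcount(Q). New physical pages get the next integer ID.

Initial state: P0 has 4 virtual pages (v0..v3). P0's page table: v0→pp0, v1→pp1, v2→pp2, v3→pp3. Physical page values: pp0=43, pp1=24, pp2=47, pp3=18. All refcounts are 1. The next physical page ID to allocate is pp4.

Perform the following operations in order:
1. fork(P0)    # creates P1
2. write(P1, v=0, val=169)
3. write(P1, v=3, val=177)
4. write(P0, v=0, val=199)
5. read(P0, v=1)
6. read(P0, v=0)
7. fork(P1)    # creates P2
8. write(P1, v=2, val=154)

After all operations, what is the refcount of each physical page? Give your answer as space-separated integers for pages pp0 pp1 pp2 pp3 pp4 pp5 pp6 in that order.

Answer: 1 3 2 1 2 2 1

Derivation:
Op 1: fork(P0) -> P1. 4 ppages; refcounts: pp0:2 pp1:2 pp2:2 pp3:2
Op 2: write(P1, v0, 169). refcount(pp0)=2>1 -> COPY to pp4. 5 ppages; refcounts: pp0:1 pp1:2 pp2:2 pp3:2 pp4:1
Op 3: write(P1, v3, 177). refcount(pp3)=2>1 -> COPY to pp5. 6 ppages; refcounts: pp0:1 pp1:2 pp2:2 pp3:1 pp4:1 pp5:1
Op 4: write(P0, v0, 199). refcount(pp0)=1 -> write in place. 6 ppages; refcounts: pp0:1 pp1:2 pp2:2 pp3:1 pp4:1 pp5:1
Op 5: read(P0, v1) -> 24. No state change.
Op 6: read(P0, v0) -> 199. No state change.
Op 7: fork(P1) -> P2. 6 ppages; refcounts: pp0:1 pp1:3 pp2:3 pp3:1 pp4:2 pp5:2
Op 8: write(P1, v2, 154). refcount(pp2)=3>1 -> COPY to pp6. 7 ppages; refcounts: pp0:1 pp1:3 pp2:2 pp3:1 pp4:2 pp5:2 pp6:1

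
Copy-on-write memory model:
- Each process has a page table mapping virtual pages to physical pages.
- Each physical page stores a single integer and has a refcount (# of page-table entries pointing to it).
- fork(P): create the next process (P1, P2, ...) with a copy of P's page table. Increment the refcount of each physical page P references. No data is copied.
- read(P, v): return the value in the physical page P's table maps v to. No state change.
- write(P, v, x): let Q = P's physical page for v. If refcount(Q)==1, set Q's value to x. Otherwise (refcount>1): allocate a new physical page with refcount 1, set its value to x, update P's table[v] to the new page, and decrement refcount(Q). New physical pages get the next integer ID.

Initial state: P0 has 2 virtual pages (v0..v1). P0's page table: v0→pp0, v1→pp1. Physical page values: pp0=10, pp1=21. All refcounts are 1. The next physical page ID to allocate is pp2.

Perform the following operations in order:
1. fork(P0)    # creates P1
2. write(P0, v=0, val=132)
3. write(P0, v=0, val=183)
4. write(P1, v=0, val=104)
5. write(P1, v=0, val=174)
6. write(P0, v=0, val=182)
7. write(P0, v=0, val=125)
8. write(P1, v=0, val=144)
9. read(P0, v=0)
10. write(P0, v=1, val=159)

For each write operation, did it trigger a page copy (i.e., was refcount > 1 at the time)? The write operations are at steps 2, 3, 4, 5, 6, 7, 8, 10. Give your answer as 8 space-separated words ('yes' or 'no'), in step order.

Op 1: fork(P0) -> P1. 2 ppages; refcounts: pp0:2 pp1:2
Op 2: write(P0, v0, 132). refcount(pp0)=2>1 -> COPY to pp2. 3 ppages; refcounts: pp0:1 pp1:2 pp2:1
Op 3: write(P0, v0, 183). refcount(pp2)=1 -> write in place. 3 ppages; refcounts: pp0:1 pp1:2 pp2:1
Op 4: write(P1, v0, 104). refcount(pp0)=1 -> write in place. 3 ppages; refcounts: pp0:1 pp1:2 pp2:1
Op 5: write(P1, v0, 174). refcount(pp0)=1 -> write in place. 3 ppages; refcounts: pp0:1 pp1:2 pp2:1
Op 6: write(P0, v0, 182). refcount(pp2)=1 -> write in place. 3 ppages; refcounts: pp0:1 pp1:2 pp2:1
Op 7: write(P0, v0, 125). refcount(pp2)=1 -> write in place. 3 ppages; refcounts: pp0:1 pp1:2 pp2:1
Op 8: write(P1, v0, 144). refcount(pp0)=1 -> write in place. 3 ppages; refcounts: pp0:1 pp1:2 pp2:1
Op 9: read(P0, v0) -> 125. No state change.
Op 10: write(P0, v1, 159). refcount(pp1)=2>1 -> COPY to pp3. 4 ppages; refcounts: pp0:1 pp1:1 pp2:1 pp3:1

yes no no no no no no yes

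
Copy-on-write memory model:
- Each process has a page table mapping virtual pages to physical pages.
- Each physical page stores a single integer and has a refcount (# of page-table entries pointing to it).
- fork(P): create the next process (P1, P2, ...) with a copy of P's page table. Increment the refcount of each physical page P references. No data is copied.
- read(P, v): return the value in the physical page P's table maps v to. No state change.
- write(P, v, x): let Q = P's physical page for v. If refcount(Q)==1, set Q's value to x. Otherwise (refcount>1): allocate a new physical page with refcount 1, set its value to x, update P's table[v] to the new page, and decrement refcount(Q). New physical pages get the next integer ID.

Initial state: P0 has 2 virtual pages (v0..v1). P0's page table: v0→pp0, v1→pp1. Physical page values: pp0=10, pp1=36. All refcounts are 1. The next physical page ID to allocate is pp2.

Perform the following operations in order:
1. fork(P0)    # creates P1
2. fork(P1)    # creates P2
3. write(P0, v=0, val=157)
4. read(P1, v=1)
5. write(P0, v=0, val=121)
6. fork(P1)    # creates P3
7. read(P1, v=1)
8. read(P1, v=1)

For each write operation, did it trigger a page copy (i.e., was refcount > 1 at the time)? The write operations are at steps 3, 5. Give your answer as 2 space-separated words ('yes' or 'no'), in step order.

Op 1: fork(P0) -> P1. 2 ppages; refcounts: pp0:2 pp1:2
Op 2: fork(P1) -> P2. 2 ppages; refcounts: pp0:3 pp1:3
Op 3: write(P0, v0, 157). refcount(pp0)=3>1 -> COPY to pp2. 3 ppages; refcounts: pp0:2 pp1:3 pp2:1
Op 4: read(P1, v1) -> 36. No state change.
Op 5: write(P0, v0, 121). refcount(pp2)=1 -> write in place. 3 ppages; refcounts: pp0:2 pp1:3 pp2:1
Op 6: fork(P1) -> P3. 3 ppages; refcounts: pp0:3 pp1:4 pp2:1
Op 7: read(P1, v1) -> 36. No state change.
Op 8: read(P1, v1) -> 36. No state change.

yes no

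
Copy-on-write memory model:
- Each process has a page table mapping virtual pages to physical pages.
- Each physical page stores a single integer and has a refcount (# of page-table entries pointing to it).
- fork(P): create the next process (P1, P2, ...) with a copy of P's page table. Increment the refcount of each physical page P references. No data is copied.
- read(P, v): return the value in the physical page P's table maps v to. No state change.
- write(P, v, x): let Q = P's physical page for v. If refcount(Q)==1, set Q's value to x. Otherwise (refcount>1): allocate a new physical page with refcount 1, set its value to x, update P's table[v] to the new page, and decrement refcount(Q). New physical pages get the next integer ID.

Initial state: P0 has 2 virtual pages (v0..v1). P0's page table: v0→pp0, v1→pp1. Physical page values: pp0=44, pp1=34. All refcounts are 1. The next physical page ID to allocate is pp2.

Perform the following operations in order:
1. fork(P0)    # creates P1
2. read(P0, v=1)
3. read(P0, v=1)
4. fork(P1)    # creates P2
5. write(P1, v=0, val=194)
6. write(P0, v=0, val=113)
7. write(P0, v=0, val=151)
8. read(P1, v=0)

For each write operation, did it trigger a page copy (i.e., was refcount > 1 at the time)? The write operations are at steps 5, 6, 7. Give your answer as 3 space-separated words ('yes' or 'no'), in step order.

Op 1: fork(P0) -> P1. 2 ppages; refcounts: pp0:2 pp1:2
Op 2: read(P0, v1) -> 34. No state change.
Op 3: read(P0, v1) -> 34. No state change.
Op 4: fork(P1) -> P2. 2 ppages; refcounts: pp0:3 pp1:3
Op 5: write(P1, v0, 194). refcount(pp0)=3>1 -> COPY to pp2. 3 ppages; refcounts: pp0:2 pp1:3 pp2:1
Op 6: write(P0, v0, 113). refcount(pp0)=2>1 -> COPY to pp3. 4 ppages; refcounts: pp0:1 pp1:3 pp2:1 pp3:1
Op 7: write(P0, v0, 151). refcount(pp3)=1 -> write in place. 4 ppages; refcounts: pp0:1 pp1:3 pp2:1 pp3:1
Op 8: read(P1, v0) -> 194. No state change.

yes yes no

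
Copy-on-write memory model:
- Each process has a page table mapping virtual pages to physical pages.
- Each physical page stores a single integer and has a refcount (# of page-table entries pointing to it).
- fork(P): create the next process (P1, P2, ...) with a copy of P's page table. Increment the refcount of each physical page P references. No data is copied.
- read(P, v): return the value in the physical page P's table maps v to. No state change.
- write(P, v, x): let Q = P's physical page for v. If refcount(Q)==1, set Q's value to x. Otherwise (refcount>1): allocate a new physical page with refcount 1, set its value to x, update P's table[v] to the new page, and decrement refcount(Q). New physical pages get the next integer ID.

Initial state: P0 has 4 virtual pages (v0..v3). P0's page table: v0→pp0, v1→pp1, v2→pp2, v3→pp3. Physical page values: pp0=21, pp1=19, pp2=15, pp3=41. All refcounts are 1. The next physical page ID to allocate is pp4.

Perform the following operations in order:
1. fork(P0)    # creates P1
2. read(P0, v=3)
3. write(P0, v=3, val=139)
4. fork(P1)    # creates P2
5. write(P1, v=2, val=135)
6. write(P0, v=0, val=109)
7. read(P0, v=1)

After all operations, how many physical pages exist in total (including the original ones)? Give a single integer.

Answer: 7

Derivation:
Op 1: fork(P0) -> P1. 4 ppages; refcounts: pp0:2 pp1:2 pp2:2 pp3:2
Op 2: read(P0, v3) -> 41. No state change.
Op 3: write(P0, v3, 139). refcount(pp3)=2>1 -> COPY to pp4. 5 ppages; refcounts: pp0:2 pp1:2 pp2:2 pp3:1 pp4:1
Op 4: fork(P1) -> P2. 5 ppages; refcounts: pp0:3 pp1:3 pp2:3 pp3:2 pp4:1
Op 5: write(P1, v2, 135). refcount(pp2)=3>1 -> COPY to pp5. 6 ppages; refcounts: pp0:3 pp1:3 pp2:2 pp3:2 pp4:1 pp5:1
Op 6: write(P0, v0, 109). refcount(pp0)=3>1 -> COPY to pp6. 7 ppages; refcounts: pp0:2 pp1:3 pp2:2 pp3:2 pp4:1 pp5:1 pp6:1
Op 7: read(P0, v1) -> 19. No state change.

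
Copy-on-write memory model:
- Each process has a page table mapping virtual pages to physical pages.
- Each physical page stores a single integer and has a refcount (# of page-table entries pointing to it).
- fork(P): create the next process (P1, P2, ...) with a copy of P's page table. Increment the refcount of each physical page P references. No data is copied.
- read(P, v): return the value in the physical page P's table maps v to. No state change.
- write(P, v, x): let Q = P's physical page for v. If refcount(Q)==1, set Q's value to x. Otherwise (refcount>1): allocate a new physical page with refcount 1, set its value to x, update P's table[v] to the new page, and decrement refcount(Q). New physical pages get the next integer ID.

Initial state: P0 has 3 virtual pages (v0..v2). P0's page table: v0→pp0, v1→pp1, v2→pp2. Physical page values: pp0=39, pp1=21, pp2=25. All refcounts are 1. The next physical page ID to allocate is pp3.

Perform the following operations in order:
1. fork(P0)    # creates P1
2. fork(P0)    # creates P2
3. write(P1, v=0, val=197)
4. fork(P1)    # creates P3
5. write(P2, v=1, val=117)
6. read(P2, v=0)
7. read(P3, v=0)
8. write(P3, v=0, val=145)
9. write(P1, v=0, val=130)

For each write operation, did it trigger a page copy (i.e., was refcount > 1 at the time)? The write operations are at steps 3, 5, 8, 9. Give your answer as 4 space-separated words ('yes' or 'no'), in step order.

Op 1: fork(P0) -> P1. 3 ppages; refcounts: pp0:2 pp1:2 pp2:2
Op 2: fork(P0) -> P2. 3 ppages; refcounts: pp0:3 pp1:3 pp2:3
Op 3: write(P1, v0, 197). refcount(pp0)=3>1 -> COPY to pp3. 4 ppages; refcounts: pp0:2 pp1:3 pp2:3 pp3:1
Op 4: fork(P1) -> P3. 4 ppages; refcounts: pp0:2 pp1:4 pp2:4 pp3:2
Op 5: write(P2, v1, 117). refcount(pp1)=4>1 -> COPY to pp4. 5 ppages; refcounts: pp0:2 pp1:3 pp2:4 pp3:2 pp4:1
Op 6: read(P2, v0) -> 39. No state change.
Op 7: read(P3, v0) -> 197. No state change.
Op 8: write(P3, v0, 145). refcount(pp3)=2>1 -> COPY to pp5. 6 ppages; refcounts: pp0:2 pp1:3 pp2:4 pp3:1 pp4:1 pp5:1
Op 9: write(P1, v0, 130). refcount(pp3)=1 -> write in place. 6 ppages; refcounts: pp0:2 pp1:3 pp2:4 pp3:1 pp4:1 pp5:1

yes yes yes no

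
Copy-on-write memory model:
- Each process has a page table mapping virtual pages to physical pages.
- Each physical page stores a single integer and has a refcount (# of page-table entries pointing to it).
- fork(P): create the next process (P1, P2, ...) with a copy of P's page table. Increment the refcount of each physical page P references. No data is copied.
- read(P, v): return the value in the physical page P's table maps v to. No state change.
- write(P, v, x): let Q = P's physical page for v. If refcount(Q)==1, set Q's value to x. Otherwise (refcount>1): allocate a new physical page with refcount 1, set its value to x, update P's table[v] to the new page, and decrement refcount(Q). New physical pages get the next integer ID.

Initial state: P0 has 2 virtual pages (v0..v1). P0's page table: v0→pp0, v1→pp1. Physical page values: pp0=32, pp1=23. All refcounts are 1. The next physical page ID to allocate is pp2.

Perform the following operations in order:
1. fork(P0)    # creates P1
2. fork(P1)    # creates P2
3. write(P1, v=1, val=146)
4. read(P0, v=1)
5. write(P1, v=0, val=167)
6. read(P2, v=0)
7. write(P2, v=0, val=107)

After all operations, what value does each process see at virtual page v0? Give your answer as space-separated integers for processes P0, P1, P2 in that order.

Answer: 32 167 107

Derivation:
Op 1: fork(P0) -> P1. 2 ppages; refcounts: pp0:2 pp1:2
Op 2: fork(P1) -> P2. 2 ppages; refcounts: pp0:3 pp1:3
Op 3: write(P1, v1, 146). refcount(pp1)=3>1 -> COPY to pp2. 3 ppages; refcounts: pp0:3 pp1:2 pp2:1
Op 4: read(P0, v1) -> 23. No state change.
Op 5: write(P1, v0, 167). refcount(pp0)=3>1 -> COPY to pp3. 4 ppages; refcounts: pp0:2 pp1:2 pp2:1 pp3:1
Op 6: read(P2, v0) -> 32. No state change.
Op 7: write(P2, v0, 107). refcount(pp0)=2>1 -> COPY to pp4. 5 ppages; refcounts: pp0:1 pp1:2 pp2:1 pp3:1 pp4:1
P0: v0 -> pp0 = 32
P1: v0 -> pp3 = 167
P2: v0 -> pp4 = 107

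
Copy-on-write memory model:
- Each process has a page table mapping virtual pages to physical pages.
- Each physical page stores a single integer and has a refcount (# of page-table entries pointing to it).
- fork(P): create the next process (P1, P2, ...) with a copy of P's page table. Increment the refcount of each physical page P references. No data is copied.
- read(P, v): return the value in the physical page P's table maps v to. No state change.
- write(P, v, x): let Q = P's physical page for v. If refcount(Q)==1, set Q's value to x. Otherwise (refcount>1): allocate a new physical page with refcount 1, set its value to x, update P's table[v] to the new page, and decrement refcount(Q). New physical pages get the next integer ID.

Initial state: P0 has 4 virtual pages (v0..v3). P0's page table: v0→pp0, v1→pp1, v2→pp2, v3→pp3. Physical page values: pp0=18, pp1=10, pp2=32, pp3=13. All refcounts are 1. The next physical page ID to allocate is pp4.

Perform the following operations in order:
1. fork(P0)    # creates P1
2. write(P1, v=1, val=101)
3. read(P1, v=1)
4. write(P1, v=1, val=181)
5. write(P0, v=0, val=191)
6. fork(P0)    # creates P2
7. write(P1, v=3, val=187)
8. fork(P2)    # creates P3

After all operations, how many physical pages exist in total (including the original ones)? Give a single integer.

Answer: 7

Derivation:
Op 1: fork(P0) -> P1. 4 ppages; refcounts: pp0:2 pp1:2 pp2:2 pp3:2
Op 2: write(P1, v1, 101). refcount(pp1)=2>1 -> COPY to pp4. 5 ppages; refcounts: pp0:2 pp1:1 pp2:2 pp3:2 pp4:1
Op 3: read(P1, v1) -> 101. No state change.
Op 4: write(P1, v1, 181). refcount(pp4)=1 -> write in place. 5 ppages; refcounts: pp0:2 pp1:1 pp2:2 pp3:2 pp4:1
Op 5: write(P0, v0, 191). refcount(pp0)=2>1 -> COPY to pp5. 6 ppages; refcounts: pp0:1 pp1:1 pp2:2 pp3:2 pp4:1 pp5:1
Op 6: fork(P0) -> P2. 6 ppages; refcounts: pp0:1 pp1:2 pp2:3 pp3:3 pp4:1 pp5:2
Op 7: write(P1, v3, 187). refcount(pp3)=3>1 -> COPY to pp6. 7 ppages; refcounts: pp0:1 pp1:2 pp2:3 pp3:2 pp4:1 pp5:2 pp6:1
Op 8: fork(P2) -> P3. 7 ppages; refcounts: pp0:1 pp1:3 pp2:4 pp3:3 pp4:1 pp5:3 pp6:1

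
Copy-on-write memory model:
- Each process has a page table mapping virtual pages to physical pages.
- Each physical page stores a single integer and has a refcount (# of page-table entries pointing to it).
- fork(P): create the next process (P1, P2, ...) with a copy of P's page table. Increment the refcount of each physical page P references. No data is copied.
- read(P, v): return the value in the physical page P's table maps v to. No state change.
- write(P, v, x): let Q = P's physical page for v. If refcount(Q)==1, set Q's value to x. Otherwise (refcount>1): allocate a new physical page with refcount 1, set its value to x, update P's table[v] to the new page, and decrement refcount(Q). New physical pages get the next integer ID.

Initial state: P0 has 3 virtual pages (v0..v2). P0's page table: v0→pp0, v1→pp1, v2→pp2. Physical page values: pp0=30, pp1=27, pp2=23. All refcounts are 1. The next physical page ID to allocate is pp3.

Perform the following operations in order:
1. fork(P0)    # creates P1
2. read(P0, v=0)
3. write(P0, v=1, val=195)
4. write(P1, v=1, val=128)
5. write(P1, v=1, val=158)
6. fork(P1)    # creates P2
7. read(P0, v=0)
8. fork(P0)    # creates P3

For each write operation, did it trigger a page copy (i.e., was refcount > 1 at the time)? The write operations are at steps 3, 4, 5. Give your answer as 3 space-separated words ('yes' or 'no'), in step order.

Op 1: fork(P0) -> P1. 3 ppages; refcounts: pp0:2 pp1:2 pp2:2
Op 2: read(P0, v0) -> 30. No state change.
Op 3: write(P0, v1, 195). refcount(pp1)=2>1 -> COPY to pp3. 4 ppages; refcounts: pp0:2 pp1:1 pp2:2 pp3:1
Op 4: write(P1, v1, 128). refcount(pp1)=1 -> write in place. 4 ppages; refcounts: pp0:2 pp1:1 pp2:2 pp3:1
Op 5: write(P1, v1, 158). refcount(pp1)=1 -> write in place. 4 ppages; refcounts: pp0:2 pp1:1 pp2:2 pp3:1
Op 6: fork(P1) -> P2. 4 ppages; refcounts: pp0:3 pp1:2 pp2:3 pp3:1
Op 7: read(P0, v0) -> 30. No state change.
Op 8: fork(P0) -> P3. 4 ppages; refcounts: pp0:4 pp1:2 pp2:4 pp3:2

yes no no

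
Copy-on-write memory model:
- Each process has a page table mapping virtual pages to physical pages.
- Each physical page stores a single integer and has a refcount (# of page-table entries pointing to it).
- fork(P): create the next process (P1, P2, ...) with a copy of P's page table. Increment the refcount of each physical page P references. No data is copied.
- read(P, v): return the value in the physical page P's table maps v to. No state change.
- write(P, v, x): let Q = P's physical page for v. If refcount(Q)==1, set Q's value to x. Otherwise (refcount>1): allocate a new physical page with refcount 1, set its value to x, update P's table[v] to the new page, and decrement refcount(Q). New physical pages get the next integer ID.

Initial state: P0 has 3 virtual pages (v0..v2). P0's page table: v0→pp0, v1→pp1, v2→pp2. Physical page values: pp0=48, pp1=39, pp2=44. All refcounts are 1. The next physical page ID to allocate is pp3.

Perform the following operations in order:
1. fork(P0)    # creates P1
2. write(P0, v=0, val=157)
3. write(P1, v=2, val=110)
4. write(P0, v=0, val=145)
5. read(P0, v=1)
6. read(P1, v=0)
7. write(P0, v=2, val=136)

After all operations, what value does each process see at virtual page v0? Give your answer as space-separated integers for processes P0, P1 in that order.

Answer: 145 48

Derivation:
Op 1: fork(P0) -> P1. 3 ppages; refcounts: pp0:2 pp1:2 pp2:2
Op 2: write(P0, v0, 157). refcount(pp0)=2>1 -> COPY to pp3. 4 ppages; refcounts: pp0:1 pp1:2 pp2:2 pp3:1
Op 3: write(P1, v2, 110). refcount(pp2)=2>1 -> COPY to pp4. 5 ppages; refcounts: pp0:1 pp1:2 pp2:1 pp3:1 pp4:1
Op 4: write(P0, v0, 145). refcount(pp3)=1 -> write in place. 5 ppages; refcounts: pp0:1 pp1:2 pp2:1 pp3:1 pp4:1
Op 5: read(P0, v1) -> 39. No state change.
Op 6: read(P1, v0) -> 48. No state change.
Op 7: write(P0, v2, 136). refcount(pp2)=1 -> write in place. 5 ppages; refcounts: pp0:1 pp1:2 pp2:1 pp3:1 pp4:1
P0: v0 -> pp3 = 145
P1: v0 -> pp0 = 48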